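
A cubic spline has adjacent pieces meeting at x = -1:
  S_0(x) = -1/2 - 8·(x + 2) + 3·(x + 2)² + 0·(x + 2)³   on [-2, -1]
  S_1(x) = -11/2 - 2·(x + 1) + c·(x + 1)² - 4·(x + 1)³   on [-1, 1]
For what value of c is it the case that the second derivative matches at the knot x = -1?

S_0''(x) = 6 + 0·(x + 2), so S_0''(-1) = 6. On the right, S_1''(-1) = 2c, so c = 3.

3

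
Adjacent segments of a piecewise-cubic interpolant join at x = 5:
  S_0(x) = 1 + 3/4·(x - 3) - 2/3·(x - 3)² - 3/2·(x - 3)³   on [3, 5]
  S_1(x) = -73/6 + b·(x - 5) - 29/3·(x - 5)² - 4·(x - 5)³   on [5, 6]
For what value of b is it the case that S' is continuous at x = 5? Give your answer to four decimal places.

-19.9167

S_0'(x) = 3/4 - 4/3·(x - 3) - 9/2·(x - 3)², so S_0'(5) = -239/12. On the right, S_1'(5) = b, so b = -239/12.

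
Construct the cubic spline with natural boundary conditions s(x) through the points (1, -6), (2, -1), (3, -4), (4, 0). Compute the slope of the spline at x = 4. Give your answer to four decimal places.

6.4000

With m_i denoting the second derivative at x_i, h_i = 1, 1, 1, and Δ_i = (y_(i+1) − y_i)/h_i = 5, -3, 4:
  1·m_0 + 4·m_1 + 1·m_2 = 6(Δ_1 - Δ_0) = -48
  1·m_1 + 4·m_2 + 1·m_3 = 6(Δ_2 - Δ_1) = 42
Natural end conditions: m_0 = m_3 = 0.
Forward elimination and back-substitution give m_0 = 0, m_1 = -78/5, m_2 = 72/5, m_3 = 0.
On [3, 4], s'(x) = b_2 + 2c_2·(x - 3) + 3d_2·(x - 3)² with b_2 = Δ_2 - h_2(2m_2 + m_3)/6 = -4/5, c_2 = m_2/2 = 36/5, d_2 = (m_3 - m_2)/(6h_2) = -12/5. So s'(4) = 32/5.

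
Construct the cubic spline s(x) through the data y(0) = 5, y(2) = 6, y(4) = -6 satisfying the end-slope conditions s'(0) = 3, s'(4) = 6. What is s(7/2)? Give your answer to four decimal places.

-6.4102

Let M_i = s''(x_i). Step sizes h_i = 2, 2; slopes of the chords Δ_i = (y_(i+1) - y_i)/h_i = 1/2, -6.
  2·M_0 + 8·M_1 + 2·M_2 = 6(Δ_1 - Δ_0) = -39
Clamped end conditions give two more equations: 2h_0·M_0 + h_0·M_1 = 6(Δ_0 - s'(0)) = -15 and h_1·M_1 + 2h_1·M_2 = 6(s'(4) - Δ_1) = 72.
Solving the tridiagonal system: M_0 = 15/8, M_1 = -45/4, M_2 = 189/8.
On [2, 4], s(x) = 6 - 51/8·(x - 2) - 45/8·(x - 2)² + 93/32·(x - 2)³.
With (x - 2) = 3/2: s(7/2) = -1641/256.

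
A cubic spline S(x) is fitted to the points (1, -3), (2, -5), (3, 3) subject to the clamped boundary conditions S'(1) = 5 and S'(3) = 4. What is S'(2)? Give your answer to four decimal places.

2.2500

Let M_i = S''(x_i). Step sizes h_i = 1, 1; slopes of the chords Δ_i = (y_(i+1) - y_i)/h_i = -2, 8.
  1·M_0 + 4·M_1 + 1·M_2 = 6(Δ_1 - Δ_0) = 60
Clamped end conditions give two more equations: 2h_0·M_0 + h_0·M_1 = 6(Δ_0 - S'(1)) = -42 and h_1·M_1 + 2h_1·M_2 = 6(S'(3) - Δ_1) = -24.
Solving: M_0 = -73/2, M_1 = 31, M_2 = -55/2.
On [2, 3], S'(x) = b_1 + 2c_1·(x - 2) + 3d_1·(x - 2)² with b_1 = Δ_1 - h_1(2M_1 + M_2)/6 = 9/4, c_1 = M_1/2 = 31/2, d_1 = (M_2 - M_1)/(6h_1) = -39/4. So S'(2) = 9/4.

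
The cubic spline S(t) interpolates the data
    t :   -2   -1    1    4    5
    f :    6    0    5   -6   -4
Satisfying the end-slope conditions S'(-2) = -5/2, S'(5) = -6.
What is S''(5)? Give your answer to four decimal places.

Write M_i for S''(x_i). With h_i = 1, 2, 3, 1 and divided differences Δ_i = -6, 5/2, -11/3, 2, the continuity of S' gives the tridiagonal system
  1·M_0 + 6·M_1 + 2·M_2 = 6(Δ_1 - Δ_0) = 51
  2·M_1 + 10·M_2 + 3·M_3 = 6(Δ_2 - Δ_1) = -37
  3·M_2 + 8·M_3 + 1·M_4 = 6(Δ_3 - Δ_2) = 34
Clamped end conditions give two more equations: 2h_0·M_0 + h_0·M_1 = 6(Δ_0 - S'(-2)) = -21 and h_3·M_3 + 2h_3·M_4 = 6(S'(5) - Δ_3) = -48.
Hence M_0 = -3985/222, M_1 = 1654/111, M_2 = -4541/444, M_3 = 875/74, M_4 = -4427/148.

-29.9122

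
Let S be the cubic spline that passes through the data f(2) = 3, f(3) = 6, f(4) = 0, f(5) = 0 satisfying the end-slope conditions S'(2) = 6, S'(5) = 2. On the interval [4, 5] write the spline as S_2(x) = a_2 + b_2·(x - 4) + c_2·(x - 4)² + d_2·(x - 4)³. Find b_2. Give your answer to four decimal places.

Write σ_i for S''(x_i). With h_i = 1, 1, 1 and divided differences Δ_i = 3, -6, 0, the continuity of S' gives the tridiagonal system
  1·σ_0 + 4·σ_1 + 1·σ_2 = 6(Δ_1 - Δ_0) = -54
  1·σ_1 + 4·σ_2 + 1·σ_3 = 6(Δ_2 - Δ_1) = 36
Clamped end conditions give two more equations: 2h_0·σ_0 + h_0·σ_1 = 6(Δ_0 - S'(2)) = -18 and h_2·σ_2 + 2h_2·σ_3 = 6(S'(5) - Δ_2) = 12.
Solving: σ_0 = -2/3, σ_1 = -50/3, σ_2 = 40/3, σ_3 = -2/3.
On [4, 5], with S_2(x) = a_2 + b_2·(x - 4) + c_2·(x - 4)² + d_2·(x - 4)³: c_2 = σ_2/2 = 20/3, d_2 = (σ_3 - σ_2)/(6h_2) = -7/3, b_2 = Δ_2 - h_2(2σ_2 + σ_3)/6 = -13/3.

-4.3333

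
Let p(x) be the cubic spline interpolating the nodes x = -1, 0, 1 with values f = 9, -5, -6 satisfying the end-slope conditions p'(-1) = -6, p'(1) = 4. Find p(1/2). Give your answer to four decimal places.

-7.3438

Put m_i = p'' at the i-th knot. Here h = (1, 1) and Δ = (-14, -1), so the interior equations h_(i-1)·m_(i-1) + 2(h_(i-1)+h_i)·m_i + h_i·m_(i+1) = 6(Δ_i − Δ_(i-1)) read
  1·m_0 + 4·m_1 + 1·m_2 = 6(Δ_1 - Δ_0) = 78
Clamped end conditions give two more equations: 2h_0·m_0 + h_0·m_1 = 6(Δ_0 - p'(-1)) = -48 and h_1·m_1 + 2h_1·m_2 = 6(p'(1) - Δ_1) = 30.
Forward elimination and back-substitution give m_0 = -77/2, m_1 = 29, m_2 = 1/2.
On [0, 1], p(x) = -5 - 43/4·x + 29/2·x² - 19/4·x³.
With x = 1/2: p(1/2) = -235/32.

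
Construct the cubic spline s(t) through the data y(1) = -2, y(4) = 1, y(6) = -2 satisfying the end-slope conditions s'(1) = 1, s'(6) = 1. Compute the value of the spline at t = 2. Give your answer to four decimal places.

Put M_i = s'' at the i-th knot. Here h = (3, 2) and Δ = (1, -3/2), so the interior equations h_(i-1)·M_(i-1) + 2(h_(i-1)+h_i)·M_i + h_i·M_(i+1) = 6(Δ_i − Δ_(i-1)) read
  3·M_0 + 10·M_1 + 2·M_2 = 6(Δ_1 - Δ_0) = -15
Clamped end conditions give two more equations: 2h_0·M_0 + h_0·M_1 = 6(Δ_0 - s'(1)) = 0 and h_1·M_1 + 2h_1·M_2 = 6(s'(6) - Δ_1) = 15.
Solving the tridiagonal system: M_0 = 3/2, M_1 = -3, M_2 = 21/4.
On [1, 4], s(t) = -2 + 1·(t - 1) + 3/4·(t - 1)² - 1/4·(t - 1)³.
With (t - 1) = 1: s(2) = -1/2.

-0.5000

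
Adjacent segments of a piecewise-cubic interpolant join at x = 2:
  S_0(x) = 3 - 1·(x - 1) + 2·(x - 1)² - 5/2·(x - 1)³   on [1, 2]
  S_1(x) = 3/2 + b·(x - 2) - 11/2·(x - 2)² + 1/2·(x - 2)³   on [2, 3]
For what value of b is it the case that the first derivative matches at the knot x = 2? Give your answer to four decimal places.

-4.5000

S_0'(x) = -1 + 4·(x - 1) - 15/2·(x - 1)², so S_0'(2) = -9/2. On the right, S_1'(2) = b, so b = -9/2.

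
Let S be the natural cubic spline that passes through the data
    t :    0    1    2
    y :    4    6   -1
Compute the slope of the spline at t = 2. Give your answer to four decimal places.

-9.2500

Put M_i = S'' at the i-th knot. Here h = (1, 1) and Δ = (2, -7), so the interior equations h_(i-1)·M_(i-1) + 2(h_(i-1)+h_i)·M_i + h_i·M_(i+1) = 6(Δ_i − Δ_(i-1)) read
  1·M_0 + 4·M_1 + 1·M_2 = 6(Δ_1 - Δ_0) = -54
Natural end conditions: M_0 = M_2 = 0.
Forward elimination and back-substitution give M_0 = 0, M_1 = -27/2, M_2 = 0.
On [1, 2], S'(t) = b_1 + 2c_1·(t - 1) + 3d_1·(t - 1)² with b_1 = Δ_1 - h_1(2M_1 + M_2)/6 = -5/2, c_1 = M_1/2 = -27/4, d_1 = (M_2 - M_1)/(6h_1) = 9/4. So S'(2) = -37/4.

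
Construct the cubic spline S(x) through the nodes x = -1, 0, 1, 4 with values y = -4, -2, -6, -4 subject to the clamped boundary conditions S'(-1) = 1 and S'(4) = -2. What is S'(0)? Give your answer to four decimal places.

Write M_i for S''(x_i). With h_i = 1, 1, 3 and divided differences Δ_i = 2, -4, 2/3, the continuity of S' gives the tridiagonal system
  1·M_0 + 4·M_1 + 1·M_2 = 6(Δ_1 - Δ_0) = -36
  1·M_1 + 8·M_2 + 3·M_3 = 6(Δ_2 - Δ_1) = 28
Clamped end conditions give two more equations: 2h_0·M_0 + h_0·M_1 = 6(Δ_0 - S'(-1)) = 6 and h_2·M_2 + 2h_2·M_3 = 6(S'(4) - Δ_2) = -16.
Hence M_0 = 280/29, M_1 = -386/29, M_2 = 220/29, M_3 = -562/87.
On [0, 1], S'(x) = b_1 + 2c_1·x + 3d_1·x² with b_1 = Δ_1 - h_1(2M_1 + M_2)/6 = -24/29, c_1 = M_1/2 = -193/29, d_1 = (M_2 - M_1)/(6h_1) = 101/29. So S'(0) = -24/29.

-0.8276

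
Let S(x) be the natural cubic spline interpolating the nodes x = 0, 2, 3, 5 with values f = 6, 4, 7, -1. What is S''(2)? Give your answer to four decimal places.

5.3143

Put M_i = S'' at the i-th knot. Here h = (2, 1, 2) and Δ = (-1, 3, -4), so the interior equations h_(i-1)·M_(i-1) + 2(h_(i-1)+h_i)·M_i + h_i·M_(i+1) = 6(Δ_i − Δ_(i-1)) read
  2·M_0 + 6·M_1 + 1·M_2 = 6(Δ_1 - Δ_0) = 24
  1·M_1 + 6·M_2 + 2·M_3 = 6(Δ_2 - Δ_1) = -42
Natural end conditions: M_0 = M_3 = 0.
Solving the tridiagonal system: M_0 = 0, M_1 = 186/35, M_2 = -276/35, M_3 = 0.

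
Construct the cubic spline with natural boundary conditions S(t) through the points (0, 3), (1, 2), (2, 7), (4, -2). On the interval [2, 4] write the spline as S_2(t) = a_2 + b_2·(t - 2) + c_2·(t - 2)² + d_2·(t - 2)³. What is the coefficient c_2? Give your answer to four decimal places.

Write M_i for S''(x_i). With h_i = 1, 1, 2 and divided differences Δ_i = -1, 5, -9/2, the continuity of S' gives the tridiagonal system
  1·M_0 + 4·M_1 + 1·M_2 = 6(Δ_1 - Δ_0) = 36
  1·M_1 + 6·M_2 + 2·M_3 = 6(Δ_2 - Δ_1) = -57
Natural end conditions: M_0 = M_3 = 0.
Solving: M_0 = 0, M_1 = 273/23, M_2 = -264/23, M_3 = 0.
On [2, 4], with S_2(t) = a_2 + b_2·(t - 2) + c_2·(t - 2)² + d_2·(t - 2)³: c_2 = M_2/2 = -132/23, d_2 = (M_3 - M_2)/(6h_2) = 22/23, b_2 = Δ_2 - h_2(2M_2 + M_3)/6 = 145/46.

-5.7391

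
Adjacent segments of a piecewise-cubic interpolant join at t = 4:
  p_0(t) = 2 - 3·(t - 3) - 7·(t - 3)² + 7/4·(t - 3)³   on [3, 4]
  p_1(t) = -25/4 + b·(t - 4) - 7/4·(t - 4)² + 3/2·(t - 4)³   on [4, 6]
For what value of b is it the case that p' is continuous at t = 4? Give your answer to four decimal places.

-11.7500

p_0'(t) = -3 - 14·(t - 3) + 21/4·(t - 3)², so p_0'(4) = -47/4. On the right, p_1'(4) = b, so b = -47/4.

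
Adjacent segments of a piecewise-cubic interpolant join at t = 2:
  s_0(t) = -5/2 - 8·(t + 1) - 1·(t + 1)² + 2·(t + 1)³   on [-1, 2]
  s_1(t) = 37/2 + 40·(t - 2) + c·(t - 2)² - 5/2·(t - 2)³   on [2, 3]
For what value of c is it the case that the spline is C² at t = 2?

s_0''(t) = -2 + 12·(t + 1), so s_0''(2) = 34. On the right, s_1''(2) = 2c, so c = 17.

17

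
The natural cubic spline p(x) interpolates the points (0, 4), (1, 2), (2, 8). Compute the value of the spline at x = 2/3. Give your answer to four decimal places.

1.9259

With σ_i denoting the second derivative at x_i, h_i = 1, 1, and Δ_i = (y_(i+1) − y_i)/h_i = -2, 6:
  1·σ_0 + 4·σ_1 + 1·σ_2 = 6(Δ_1 - Δ_0) = 48
Natural end conditions: σ_0 = σ_2 = 0.
Solving the tridiagonal system: σ_0 = 0, σ_1 = 12, σ_2 = 0.
On [0, 1], p(x) = 4 - 4·x + 0·x² + 2·x³.
With x = 2/3: p(2/3) = 52/27.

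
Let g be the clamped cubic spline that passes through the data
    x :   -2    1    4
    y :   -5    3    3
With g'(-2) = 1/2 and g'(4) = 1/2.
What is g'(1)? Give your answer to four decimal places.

1.7500

Write m_i for g''(x_i). With h_i = 3, 3 and divided differences Δ_i = 8/3, 0, the continuity of g' gives the tridiagonal system
  3·m_0 + 12·m_1 + 3·m_2 = 6(Δ_1 - Δ_0) = -16
Clamped end conditions give two more equations: 2h_0·m_0 + h_0·m_1 = 6(Δ_0 - g'(-2)) = 13 and h_1·m_1 + 2h_1·m_2 = 6(g'(4) - Δ_1) = 3.
Solving: m_0 = 7/2, m_1 = -8/3, m_2 = 11/6.
On [1, 4], g'(x) = b_1 + 2c_1·(x - 1) + 3d_1·(x - 1)² with b_1 = Δ_1 - h_1(2m_1 + m_2)/6 = 7/4, c_1 = m_1/2 = -4/3, d_1 = (m_2 - m_1)/(6h_1) = 1/4. So g'(1) = 7/4.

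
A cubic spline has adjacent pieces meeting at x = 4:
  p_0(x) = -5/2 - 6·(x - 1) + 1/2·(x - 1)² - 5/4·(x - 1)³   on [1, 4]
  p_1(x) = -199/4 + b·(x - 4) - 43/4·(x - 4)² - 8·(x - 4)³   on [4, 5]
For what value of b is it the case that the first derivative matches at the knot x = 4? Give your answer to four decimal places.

-36.7500

p_0'(x) = -6 + 1·(x - 1) - 15/4·(x - 1)², so p_0'(4) = -147/4. On the right, p_1'(4) = b, so b = -147/4.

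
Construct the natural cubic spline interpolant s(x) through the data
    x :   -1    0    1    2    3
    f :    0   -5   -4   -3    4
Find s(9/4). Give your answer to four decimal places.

Put M_i = s'' at the i-th knot. Here h = (1, 1, 1, 1) and Δ = (-5, 1, 1, 7), so the interior equations h_(i-1)·M_(i-1) + 2(h_(i-1)+h_i)·M_i + h_i·M_(i+1) = 6(Δ_i − Δ_(i-1)) read
  1·M_0 + 4·M_1 + 1·M_2 = 6(Δ_1 - Δ_0) = 36
  1·M_1 + 4·M_2 + 1·M_3 = 6(Δ_2 - Δ_1) = 0
  1·M_2 + 4·M_3 + 1·M_4 = 6(Δ_3 - Δ_2) = 36
Natural end conditions: M_0 = M_4 = 0.
Hence M_0 = 0, M_1 = 72/7, M_2 = -36/7, M_3 = 72/7, M_4 = 0.
On [2, 3], s(x) = -3 + 25/7·(x - 2) + 36/7·(x - 2)² - 12/7·(x - 2)³.
With (x - 2) = 1/4: s(9/4) = -29/16.

-1.8125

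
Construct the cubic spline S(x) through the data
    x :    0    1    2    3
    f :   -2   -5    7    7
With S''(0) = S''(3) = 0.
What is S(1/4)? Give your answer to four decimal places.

Write M_i for S''(x_i). With h_i = 1, 1, 1 and divided differences Δ_i = -3, 12, 0, the continuity of S' gives the tridiagonal system
  1·M_0 + 4·M_1 + 1·M_2 = 6(Δ_1 - Δ_0) = 90
  1·M_1 + 4·M_2 + 1·M_3 = 6(Δ_2 - Δ_1) = -72
Natural end conditions: M_0 = M_3 = 0.
Hence M_0 = 0, M_1 = 144/5, M_2 = -126/5, M_3 = 0.
On [0, 1], S(x) = -2 - 39/5·x + 0·x² + 24/5·x³.
With x = 1/4: S(1/4) = -31/8.

-3.8750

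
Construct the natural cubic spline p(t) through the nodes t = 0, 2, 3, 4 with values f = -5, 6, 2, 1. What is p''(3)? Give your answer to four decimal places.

Write σ_i for p''(x_i). With h_i = 2, 1, 1 and divided differences Δ_i = 11/2, -4, -1, the continuity of p' gives the tridiagonal system
  2·σ_0 + 6·σ_1 + 1·σ_2 = 6(Δ_1 - Δ_0) = -57
  1·σ_1 + 4·σ_2 + 1·σ_3 = 6(Δ_2 - Δ_1) = 18
Natural end conditions: σ_0 = σ_3 = 0.
Forward elimination and back-substitution give σ_0 = 0, σ_1 = -246/23, σ_2 = 165/23, σ_3 = 0.

7.1739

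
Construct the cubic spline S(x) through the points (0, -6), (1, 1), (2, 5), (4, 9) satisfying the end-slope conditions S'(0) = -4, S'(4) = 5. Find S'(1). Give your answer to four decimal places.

8.9545

With m_i denoting the second derivative at x_i, h_i = 1, 1, 2, and Δ_i = (y_(i+1) − y_i)/h_i = 7, 4, 2:
  1·m_0 + 4·m_1 + 1·m_2 = 6(Δ_1 - Δ_0) = -18
  1·m_1 + 6·m_2 + 2·m_3 = 6(Δ_2 - Δ_1) = -12
Clamped end conditions give two more equations: 2h_0·m_0 + h_0·m_1 = 6(Δ_0 - S'(0)) = 66 and h_2·m_2 + 2h_2·m_3 = 6(S'(4) - Δ_2) = 18.
Solving the tridiagonal system: m_0 = 441/11, m_1 = -156/11, m_2 = -15/11, m_3 = 57/11.
On [1, 2], S'(x) = b_1 + 2c_1·(x - 1) + 3d_1·(x - 1)² with b_1 = Δ_1 - h_1(2m_1 + m_2)/6 = 197/22, c_1 = m_1/2 = -78/11, d_1 = (m_2 - m_1)/(6h_1) = 47/22. So S'(1) = 197/22.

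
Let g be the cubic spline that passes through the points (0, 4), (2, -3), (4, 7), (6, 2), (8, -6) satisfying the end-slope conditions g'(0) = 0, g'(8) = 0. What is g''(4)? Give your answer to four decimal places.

With σ_i denoting the second derivative at x_i, h_i = 2, 2, 2, 2, and Δ_i = (y_(i+1) − y_i)/h_i = -7/2, 5, -5/2, -4:
  2·σ_0 + 8·σ_1 + 2·σ_2 = 6(Δ_1 - Δ_0) = 51
  2·σ_1 + 8·σ_2 + 2·σ_3 = 6(Δ_2 - Δ_1) = -45
  2·σ_2 + 8·σ_3 + 2·σ_4 = 6(Δ_3 - Δ_2) = -9
Clamped end conditions give two more equations: 2h_0·σ_0 + h_0·σ_1 = 6(Δ_0 - g'(0)) = -21 and h_3·σ_3 + 2h_3·σ_4 = 6(g'(8) - Δ_3) = 24.
Forward elimination and back-substitution give σ_0 = -303/28, σ_1 = 78/7, σ_2 = -33/4, σ_3 = -9/14, σ_4 = 177/28.

-8.2500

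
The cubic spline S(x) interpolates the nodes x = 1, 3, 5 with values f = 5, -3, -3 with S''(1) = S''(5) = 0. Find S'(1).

-5

Put M_i = S'' at the i-th knot. Here h = (2, 2) and Δ = (-4, 0), so the interior equations h_(i-1)·M_(i-1) + 2(h_(i-1)+h_i)·M_i + h_i·M_(i+1) = 6(Δ_i − Δ_(i-1)) read
  2·M_0 + 8·M_1 + 2·M_2 = 6(Δ_1 - Δ_0) = 24
Natural end conditions: M_0 = M_2 = 0.
Forward elimination and back-substitution give M_0 = 0, M_1 = 3, M_2 = 0.
On [1, 3], S'(x) = b_0 + 2c_0·(x - 1) + 3d_0·(x - 1)² with b_0 = Δ_0 - h_0(2M_0 + M_1)/6 = -5, c_0 = M_0/2 = 0, d_0 = (M_1 - M_0)/(6h_0) = 1/4. So S'(1) = -5.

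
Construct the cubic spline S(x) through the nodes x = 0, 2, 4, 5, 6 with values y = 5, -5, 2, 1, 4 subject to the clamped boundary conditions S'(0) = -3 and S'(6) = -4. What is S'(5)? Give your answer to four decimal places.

Let m_i = S''(x_i). Step sizes h_i = 2, 2, 1, 1; slopes of the chords Δ_i = (y_(i+1) - y_i)/h_i = -5, 7/2, -1, 3.
  2·m_0 + 8·m_1 + 2·m_2 = 6(Δ_1 - Δ_0) = 51
  2·m_1 + 6·m_2 + 1·m_3 = 6(Δ_2 - Δ_1) = -27
  1·m_2 + 4·m_3 + 1·m_4 = 6(Δ_3 - Δ_2) = 24
Clamped end conditions give two more equations: 2h_0·m_0 + h_0·m_1 = 6(Δ_0 - S'(0)) = -12 and h_3·m_3 + 2h_3·m_4 = 6(S'(6) - Δ_3) = -42.
Hence m_0 = -725/84, m_1 = 473/42, m_2 = -131/12, m_3 = 671/42, m_4 = -2435/84.
On [5, 6], S'(x) = b_3 + 2c_3·(x - 5) + 3d_3·(x - 5)² with b_3 = Δ_3 - h_3(2m_3 + m_4)/6 = 421/168, c_3 = m_3/2 = 671/84, d_3 = (m_4 - m_3)/(6h_3) = -1259/168. So S'(5) = 421/168.

2.5060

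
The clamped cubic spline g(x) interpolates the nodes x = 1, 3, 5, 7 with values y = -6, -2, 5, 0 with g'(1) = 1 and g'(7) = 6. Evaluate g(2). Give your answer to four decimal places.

With m_i denoting the second derivative at x_i, h_i = 2, 2, 2, and Δ_i = (y_(i+1) − y_i)/h_i = 2, 7/2, -5/2:
  2·m_0 + 8·m_1 + 2·m_2 = 6(Δ_1 - Δ_0) = 9
  2·m_1 + 8·m_2 + 2·m_3 = 6(Δ_2 - Δ_1) = -36
Clamped end conditions give two more equations: 2h_0·m_0 + h_0·m_1 = 6(Δ_0 - g'(1)) = 6 and h_2·m_2 + 2h_2·m_3 = 6(g'(7) - Δ_2) = 51.
Solving the tridiagonal system: m_0 = -1/3, m_1 = 11/3, m_2 = -59/6, m_3 = 53/3.
On [1, 3], g(x) = -6 + 1·(x - 1) - 1/6·(x - 1)² + 1/3·(x - 1)³.
With (x - 1) = 1: g(2) = -29/6.

-4.8333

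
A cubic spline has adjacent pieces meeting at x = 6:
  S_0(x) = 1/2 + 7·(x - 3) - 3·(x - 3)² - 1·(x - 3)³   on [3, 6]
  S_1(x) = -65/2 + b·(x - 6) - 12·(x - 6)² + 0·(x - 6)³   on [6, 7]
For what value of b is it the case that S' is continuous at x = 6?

S_0'(x) = 7 - 6·(x - 3) - 3·(x - 3)², so S_0'(6) = -38. On the right, S_1'(6) = b, so b = -38.

-38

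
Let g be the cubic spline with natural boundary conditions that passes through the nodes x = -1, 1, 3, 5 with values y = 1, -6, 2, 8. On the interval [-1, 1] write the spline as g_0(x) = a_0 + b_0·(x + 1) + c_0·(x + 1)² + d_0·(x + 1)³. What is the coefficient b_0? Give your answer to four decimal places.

-5.5667

Write σ_i for g''(x_i). With h_i = 2, 2, 2 and divided differences Δ_i = -7/2, 4, 3, the continuity of g' gives the tridiagonal system
  2·σ_0 + 8·σ_1 + 2·σ_2 = 6(Δ_1 - Δ_0) = 45
  2·σ_1 + 8·σ_2 + 2·σ_3 = 6(Δ_2 - Δ_1) = -6
Natural end conditions: σ_0 = σ_3 = 0.
Hence σ_0 = 0, σ_1 = 31/5, σ_2 = -23/10, σ_3 = 0.
On [-1, 1], with g_0(x) = a_0 + b_0·(x + 1) + c_0·(x + 1)² + d_0·(x + 1)³: c_0 = σ_0/2 = 0, d_0 = (σ_1 - σ_0)/(6h_0) = 31/60, b_0 = Δ_0 - h_0(2σ_0 + σ_1)/6 = -167/30.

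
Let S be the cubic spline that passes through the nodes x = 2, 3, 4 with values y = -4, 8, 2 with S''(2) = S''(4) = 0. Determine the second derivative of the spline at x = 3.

-27

Put M_i = S'' at the i-th knot. Here h = (1, 1) and Δ = (12, -6), so the interior equations h_(i-1)·M_(i-1) + 2(h_(i-1)+h_i)·M_i + h_i·M_(i+1) = 6(Δ_i − Δ_(i-1)) read
  1·M_0 + 4·M_1 + 1·M_2 = 6(Δ_1 - Δ_0) = -108
Natural end conditions: M_0 = M_2 = 0.
Solving: M_0 = 0, M_1 = -27, M_2 = 0.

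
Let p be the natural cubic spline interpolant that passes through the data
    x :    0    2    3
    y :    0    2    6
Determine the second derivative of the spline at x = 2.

With M_i denoting the second derivative at x_i, h_i = 2, 1, and Δ_i = (y_(i+1) − y_i)/h_i = 1, 4:
  2·M_0 + 6·M_1 + 1·M_2 = 6(Δ_1 - Δ_0) = 18
Natural end conditions: M_0 = M_2 = 0.
Solving the tridiagonal system: M_0 = 0, M_1 = 3, M_2 = 0.

3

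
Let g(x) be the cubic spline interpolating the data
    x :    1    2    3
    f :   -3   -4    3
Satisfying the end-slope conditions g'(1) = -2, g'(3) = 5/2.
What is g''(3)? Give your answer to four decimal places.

With m_i denoting the second derivative at x_i, h_i = 1, 1, and Δ_i = (y_(i+1) − y_i)/h_i = -1, 7:
  1·m_0 + 4·m_1 + 1·m_2 = 6(Δ_1 - Δ_0) = 48
Clamped end conditions give two more equations: 2h_0·m_0 + h_0·m_1 = 6(Δ_0 - g'(1)) = 6 and h_1·m_1 + 2h_1·m_2 = 6(g'(3) - Δ_1) = -27.
Solving the tridiagonal system: m_0 = -27/4, m_1 = 39/2, m_2 = -93/4.

-23.2500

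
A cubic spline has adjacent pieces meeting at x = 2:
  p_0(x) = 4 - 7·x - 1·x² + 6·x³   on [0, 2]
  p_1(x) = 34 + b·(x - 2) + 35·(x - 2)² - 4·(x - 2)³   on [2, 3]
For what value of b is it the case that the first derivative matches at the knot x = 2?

61

p_0'(x) = -7 - 2·x + 18·x², so p_0'(2) = 61. On the right, p_1'(2) = b, so b = 61.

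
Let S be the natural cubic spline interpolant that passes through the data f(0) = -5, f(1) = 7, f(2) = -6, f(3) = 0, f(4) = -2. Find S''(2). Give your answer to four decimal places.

Write M_i for S''(x_i). With h_i = 1, 1, 1, 1 and divided differences Δ_i = 12, -13, 6, -2, the continuity of S' gives the tridiagonal system
  1·M_0 + 4·M_1 + 1·M_2 = 6(Δ_1 - Δ_0) = -150
  1·M_1 + 4·M_2 + 1·M_3 = 6(Δ_2 - Δ_1) = 114
  1·M_2 + 4·M_3 + 1·M_4 = 6(Δ_3 - Δ_2) = -48
Natural end conditions: M_0 = M_4 = 0.
Hence M_0 = 0, M_1 = -1377/28, M_2 = 327/7, M_3 = -663/28, M_4 = 0.

46.7143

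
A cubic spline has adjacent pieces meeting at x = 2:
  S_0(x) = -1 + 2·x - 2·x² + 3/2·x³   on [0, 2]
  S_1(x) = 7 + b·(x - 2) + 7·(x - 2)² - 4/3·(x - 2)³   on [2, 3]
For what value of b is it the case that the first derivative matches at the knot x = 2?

S_0'(x) = 2 - 4·x + 9/2·x², so S_0'(2) = 12. On the right, S_1'(2) = b, so b = 12.

12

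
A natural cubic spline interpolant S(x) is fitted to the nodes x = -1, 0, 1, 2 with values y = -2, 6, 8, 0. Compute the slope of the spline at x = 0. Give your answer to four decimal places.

6.1333

With M_i denoting the second derivative at x_i, h_i = 1, 1, 1, and Δ_i = (y_(i+1) − y_i)/h_i = 8, 2, -8:
  1·M_0 + 4·M_1 + 1·M_2 = 6(Δ_1 - Δ_0) = -36
  1·M_1 + 4·M_2 + 1·M_3 = 6(Δ_2 - Δ_1) = -60
Natural end conditions: M_0 = M_3 = 0.
Forward elimination and back-substitution give M_0 = 0, M_1 = -28/5, M_2 = -68/5, M_3 = 0.
On [0, 1], S'(x) = b_1 + 2c_1·x + 3d_1·x² with b_1 = Δ_1 - h_1(2M_1 + M_2)/6 = 92/15, c_1 = M_1/2 = -14/5, d_1 = (M_2 - M_1)/(6h_1) = -4/3. So S'(0) = 92/15.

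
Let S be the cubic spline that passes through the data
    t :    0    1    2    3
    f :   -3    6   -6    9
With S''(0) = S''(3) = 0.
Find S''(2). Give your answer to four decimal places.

51.6000

Write M_i for S''(x_i). With h_i = 1, 1, 1 and divided differences Δ_i = 9, -12, 15, the continuity of S' gives the tridiagonal system
  1·M_0 + 4·M_1 + 1·M_2 = 6(Δ_1 - Δ_0) = -126
  1·M_1 + 4·M_2 + 1·M_3 = 6(Δ_2 - Δ_1) = 162
Natural end conditions: M_0 = M_3 = 0.
Forward elimination and back-substitution give M_0 = 0, M_1 = -222/5, M_2 = 258/5, M_3 = 0.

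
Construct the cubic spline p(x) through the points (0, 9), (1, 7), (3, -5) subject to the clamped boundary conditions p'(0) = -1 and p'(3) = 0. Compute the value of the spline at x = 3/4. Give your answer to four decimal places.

7.9219

Put σ_i = p'' at the i-th knot. Here h = (1, 2) and Δ = (-2, -6), so the interior equations h_(i-1)·σ_(i-1) + 2(h_(i-1)+h_i)·σ_i + h_i·σ_(i+1) = 6(Δ_i − Δ_(i-1)) read
  1·σ_0 + 6·σ_1 + 2·σ_2 = 6(Δ_1 - Δ_0) = -24
Clamped end conditions give two more equations: 2h_0·σ_0 + h_0·σ_1 = 6(Δ_0 - p'(0)) = -6 and h_1·σ_1 + 2h_1·σ_2 = 6(p'(3) - Δ_1) = 36.
Hence σ_0 = 4/3, σ_1 = -26/3, σ_2 = 40/3.
On [0, 1], p(x) = 9 - 1·x + 2/3·x² - 5/3·x³.
With x = 3/4: p(3/4) = 507/64.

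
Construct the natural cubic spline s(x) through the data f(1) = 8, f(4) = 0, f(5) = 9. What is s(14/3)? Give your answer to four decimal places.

5.5679

Put σ_i = s'' at the i-th knot. Here h = (3, 1) and Δ = (-8/3, 9), so the interior equations h_(i-1)·σ_(i-1) + 2(h_(i-1)+h_i)·σ_i + h_i·σ_(i+1) = 6(Δ_i − Δ_(i-1)) read
  3·σ_0 + 8·σ_1 + 1·σ_2 = 6(Δ_1 - Δ_0) = 70
Natural end conditions: σ_0 = σ_2 = 0.
Solving: σ_0 = 0, σ_1 = 35/4, σ_2 = 0.
On [4, 5], s(x) = 0 + 73/12·(x - 4) + 35/8·(x - 4)² - 35/24·(x - 4)³.
With (x - 4) = 2/3: s(14/3) = 451/81.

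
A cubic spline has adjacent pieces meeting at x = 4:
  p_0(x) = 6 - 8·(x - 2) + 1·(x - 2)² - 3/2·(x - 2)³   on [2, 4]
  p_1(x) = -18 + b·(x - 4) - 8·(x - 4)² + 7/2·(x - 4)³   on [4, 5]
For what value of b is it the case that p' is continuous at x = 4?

p_0'(x) = -8 + 2·(x - 2) - 9/2·(x - 2)², so p_0'(4) = -22. On the right, p_1'(4) = b, so b = -22.

-22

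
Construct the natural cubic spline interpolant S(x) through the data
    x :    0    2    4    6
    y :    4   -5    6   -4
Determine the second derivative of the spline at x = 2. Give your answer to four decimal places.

10.1000

Write M_i for S''(x_i). With h_i = 2, 2, 2 and divided differences Δ_i = -9/2, 11/2, -5, the continuity of S' gives the tridiagonal system
  2·M_0 + 8·M_1 + 2·M_2 = 6(Δ_1 - Δ_0) = 60
  2·M_1 + 8·M_2 + 2·M_3 = 6(Δ_2 - Δ_1) = -63
Natural end conditions: M_0 = M_3 = 0.
Hence M_0 = 0, M_1 = 101/10, M_2 = -52/5, M_3 = 0.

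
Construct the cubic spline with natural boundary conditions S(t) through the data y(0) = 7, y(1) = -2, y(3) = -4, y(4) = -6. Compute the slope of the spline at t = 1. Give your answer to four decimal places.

Put m_i = S'' at the i-th knot. Here h = (1, 2, 1) and Δ = (-9, -1, -2), so the interior equations h_(i-1)·m_(i-1) + 2(h_(i-1)+h_i)·m_i + h_i·m_(i+1) = 6(Δ_i − Δ_(i-1)) read
  1·m_0 + 6·m_1 + 2·m_2 = 6(Δ_1 - Δ_0) = 48
  2·m_1 + 6·m_2 + 1·m_3 = 6(Δ_2 - Δ_1) = -6
Natural end conditions: m_0 = m_3 = 0.
Solving: m_0 = 0, m_1 = 75/8, m_2 = -33/8, m_3 = 0.
On [1, 3], S'(t) = b_1 + 2c_1·(t - 1) + 3d_1·(t - 1)² with b_1 = Δ_1 - h_1(2m_1 + m_2)/6 = -47/8, c_1 = m_1/2 = 75/16, d_1 = (m_2 - m_1)/(6h_1) = -9/8. So S'(1) = -47/8.

-5.8750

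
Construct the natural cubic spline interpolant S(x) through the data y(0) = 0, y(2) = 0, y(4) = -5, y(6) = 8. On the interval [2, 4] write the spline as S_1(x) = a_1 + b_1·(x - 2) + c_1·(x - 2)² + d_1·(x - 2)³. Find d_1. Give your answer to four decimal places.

With σ_i denoting the second derivative at x_i, h_i = 2, 2, 2, and Δ_i = (y_(i+1) − y_i)/h_i = 0, -5/2, 13/2:
  2·σ_0 + 8·σ_1 + 2·σ_2 = 6(Δ_1 - Δ_0) = -15
  2·σ_1 + 8·σ_2 + 2·σ_3 = 6(Δ_2 - Δ_1) = 54
Natural end conditions: σ_0 = σ_3 = 0.
Solving: σ_0 = 0, σ_1 = -19/5, σ_2 = 77/10, σ_3 = 0.
On [2, 4], with S_1(x) = a_1 + b_1·(x - 2) + c_1·(x - 2)² + d_1·(x - 2)³: c_1 = σ_1/2 = -19/10, d_1 = (σ_2 - σ_1)/(6h_1) = 23/24, b_1 = Δ_1 - h_1(2σ_1 + σ_2)/6 = -38/15.

0.9583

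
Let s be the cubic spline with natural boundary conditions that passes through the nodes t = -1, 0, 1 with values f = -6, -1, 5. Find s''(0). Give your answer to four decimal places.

1.5000

Put M_i = s'' at the i-th knot. Here h = (1, 1) and Δ = (5, 6), so the interior equations h_(i-1)·M_(i-1) + 2(h_(i-1)+h_i)·M_i + h_i·M_(i+1) = 6(Δ_i − Δ_(i-1)) read
  1·M_0 + 4·M_1 + 1·M_2 = 6(Δ_1 - Δ_0) = 6
Natural end conditions: M_0 = M_2 = 0.
Forward elimination and back-substitution give M_0 = 0, M_1 = 3/2, M_2 = 0.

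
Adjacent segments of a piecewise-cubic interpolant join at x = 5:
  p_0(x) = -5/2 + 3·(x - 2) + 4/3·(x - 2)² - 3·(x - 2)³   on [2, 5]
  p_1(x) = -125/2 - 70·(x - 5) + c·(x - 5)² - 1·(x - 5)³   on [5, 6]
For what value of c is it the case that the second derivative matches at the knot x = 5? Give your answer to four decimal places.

-25.6667

p_0''(x) = 8/3 - 18·(x - 2), so p_0''(5) = -154/3. On the right, p_1''(5) = 2c, so c = -77/3.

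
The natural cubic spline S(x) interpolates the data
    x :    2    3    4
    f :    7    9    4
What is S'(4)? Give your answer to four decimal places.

Write M_i for S''(x_i). With h_i = 1, 1 and divided differences Δ_i = 2, -5, the continuity of S' gives the tridiagonal system
  1·M_0 + 4·M_1 + 1·M_2 = 6(Δ_1 - Δ_0) = -42
Natural end conditions: M_0 = M_2 = 0.
Forward elimination and back-substitution give M_0 = 0, M_1 = -21/2, M_2 = 0.
On [3, 4], S'(x) = b_1 + 2c_1·(x - 3) + 3d_1·(x - 3)² with b_1 = Δ_1 - h_1(2M_1 + M_2)/6 = -3/2, c_1 = M_1/2 = -21/4, d_1 = (M_2 - M_1)/(6h_1) = 7/4. So S'(4) = -27/4.

-6.7500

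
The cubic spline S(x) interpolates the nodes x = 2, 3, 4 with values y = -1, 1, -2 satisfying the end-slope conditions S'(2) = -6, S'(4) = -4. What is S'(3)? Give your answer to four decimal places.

Write M_i for S''(x_i). With h_i = 1, 1 and divided differences Δ_i = 2, -3, the continuity of S' gives the tridiagonal system
  1·M_0 + 4·M_1 + 1·M_2 = 6(Δ_1 - Δ_0) = -30
Clamped end conditions give two more equations: 2h_0·M_0 + h_0·M_1 = 6(Δ_0 - S'(2)) = 48 and h_1·M_1 + 2h_1·M_2 = 6(S'(4) - Δ_1) = -6.
Solving the tridiagonal system: M_0 = 65/2, M_1 = -17, M_2 = 11/2.
On [3, 4], S'(x) = b_1 + 2c_1·(x - 3) + 3d_1·(x - 3)² with b_1 = Δ_1 - h_1(2M_1 + M_2)/6 = 7/4, c_1 = M_1/2 = -17/2, d_1 = (M_2 - M_1)/(6h_1) = 15/4. So S'(3) = 7/4.

1.7500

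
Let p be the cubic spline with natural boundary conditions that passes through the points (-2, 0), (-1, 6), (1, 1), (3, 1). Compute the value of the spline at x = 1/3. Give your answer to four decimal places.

3.5556

Put m_i = p'' at the i-th knot. Here h = (1, 2, 2) and Δ = (6, -5/2, 0), so the interior equations h_(i-1)·m_(i-1) + 2(h_(i-1)+h_i)·m_i + h_i·m_(i+1) = 6(Δ_i − Δ_(i-1)) read
  1·m_0 + 6·m_1 + 2·m_2 = 6(Δ_1 - Δ_0) = -51
  2·m_1 + 8·m_2 + 2·m_3 = 6(Δ_2 - Δ_1) = 15
Natural end conditions: m_0 = m_3 = 0.
Solving: m_0 = 0, m_1 = -219/22, m_2 = 48/11, m_3 = 0.
On [-1, 1], p(x) = 6 + 59/22·(x + 1) - 219/44·(x + 1)² + 105/88·(x + 1)³.
With (x + 1) = 4/3: p(1/3) = 32/9.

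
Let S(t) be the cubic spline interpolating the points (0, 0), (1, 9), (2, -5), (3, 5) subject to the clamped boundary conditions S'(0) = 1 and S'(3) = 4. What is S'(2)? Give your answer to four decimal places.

-3.2000

Put M_i = S'' at the i-th knot. Here h = (1, 1, 1) and Δ = (9, -14, 10), so the interior equations h_(i-1)·M_(i-1) + 2(h_(i-1)+h_i)·M_i + h_i·M_(i+1) = 6(Δ_i − Δ_(i-1)) read
  1·M_0 + 4·M_1 + 1·M_2 = 6(Δ_1 - Δ_0) = -138
  1·M_1 + 4·M_2 + 1·M_3 = 6(Δ_2 - Δ_1) = 144
Clamped end conditions give two more equations: 2h_0·M_0 + h_0·M_1 = 6(Δ_0 - S'(0)) = 48 and h_2·M_2 + 2h_2·M_3 = 6(S'(3) - Δ_2) = -36.
Hence M_0 = 282/5, M_1 = -324/5, M_2 = 324/5, M_3 = -252/5.
On [2, 3], S'(t) = b_2 + 2c_2·(t - 2) + 3d_2·(t - 2)² with b_2 = Δ_2 - h_2(2M_2 + M_3)/6 = -16/5, c_2 = M_2/2 = 162/5, d_2 = (M_3 - M_2)/(6h_2) = -96/5. So S'(2) = -16/5.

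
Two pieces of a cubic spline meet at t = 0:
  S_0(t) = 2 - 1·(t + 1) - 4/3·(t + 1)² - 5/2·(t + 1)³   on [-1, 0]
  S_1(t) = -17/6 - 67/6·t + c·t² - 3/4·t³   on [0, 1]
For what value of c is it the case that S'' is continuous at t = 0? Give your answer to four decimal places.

-8.8333

S_0''(t) = -8/3 - 15·(t + 1), so S_0''(0) = -53/3. On the right, S_1''(0) = 2c, so c = -53/6.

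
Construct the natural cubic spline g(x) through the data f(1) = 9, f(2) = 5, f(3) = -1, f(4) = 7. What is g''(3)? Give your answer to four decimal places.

Put M_i = g'' at the i-th knot. Here h = (1, 1, 1) and Δ = (-4, -6, 8), so the interior equations h_(i-1)·M_(i-1) + 2(h_(i-1)+h_i)·M_i + h_i·M_(i+1) = 6(Δ_i − Δ_(i-1)) read
  1·M_0 + 4·M_1 + 1·M_2 = 6(Δ_1 - Δ_0) = -12
  1·M_1 + 4·M_2 + 1·M_3 = 6(Δ_2 - Δ_1) = 84
Natural end conditions: M_0 = M_3 = 0.
Solving the tridiagonal system: M_0 = 0, M_1 = -44/5, M_2 = 116/5, M_3 = 0.

23.2000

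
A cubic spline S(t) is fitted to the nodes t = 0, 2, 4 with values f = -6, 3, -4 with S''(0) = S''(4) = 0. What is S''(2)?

Put M_i = S'' at the i-th knot. Here h = (2, 2) and Δ = (9/2, -7/2), so the interior equations h_(i-1)·M_(i-1) + 2(h_(i-1)+h_i)·M_i + h_i·M_(i+1) = 6(Δ_i − Δ_(i-1)) read
  2·M_0 + 8·M_1 + 2·M_2 = 6(Δ_1 - Δ_0) = -48
Natural end conditions: M_0 = M_2 = 0.
Forward elimination and back-substitution give M_0 = 0, M_1 = -6, M_2 = 0.

-6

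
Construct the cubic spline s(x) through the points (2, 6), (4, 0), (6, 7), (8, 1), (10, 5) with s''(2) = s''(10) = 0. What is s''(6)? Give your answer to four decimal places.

Put σ_i = s'' at the i-th knot. Here h = (2, 2, 2, 2) and Δ = (-3, 7/2, -3, 2), so the interior equations h_(i-1)·σ_(i-1) + 2(h_(i-1)+h_i)·σ_i + h_i·σ_(i+1) = 6(Δ_i − Δ_(i-1)) read
  2·σ_0 + 8·σ_1 + 2·σ_2 = 6(Δ_1 - Δ_0) = 39
  2·σ_1 + 8·σ_2 + 2·σ_3 = 6(Δ_2 - Δ_1) = -39
  2·σ_2 + 8·σ_3 + 2·σ_4 = 6(Δ_3 - Δ_2) = 30
Natural end conditions: σ_0 = σ_4 = 0.
Solving: σ_0 = 0, σ_1 = 771/112, σ_2 = -225/28, σ_3 = 645/112, σ_4 = 0.

-8.0357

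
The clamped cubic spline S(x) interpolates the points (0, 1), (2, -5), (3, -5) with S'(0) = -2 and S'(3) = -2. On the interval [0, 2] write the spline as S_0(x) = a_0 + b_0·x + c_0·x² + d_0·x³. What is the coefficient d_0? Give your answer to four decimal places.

Put M_i = S'' at the i-th knot. Here h = (2, 1) and Δ = (-3, 0), so the interior equations h_(i-1)·M_(i-1) + 2(h_(i-1)+h_i)·M_i + h_i·M_(i+1) = 6(Δ_i − Δ_(i-1)) read
  2·M_0 + 6·M_1 + 1·M_2 = 6(Δ_1 - Δ_0) = 18
Clamped end conditions give two more equations: 2h_0·M_0 + h_0·M_1 = 6(Δ_0 - S'(0)) = -6 and h_1·M_1 + 2h_1·M_2 = 6(S'(3) - Δ_1) = -12.
Solving: M_0 = -9/2, M_1 = 6, M_2 = -9.
On [0, 2], with S_0(x) = a_0 + b_0·x + c_0·x² + d_0·x³: c_0 = M_0/2 = -9/4, d_0 = (M_1 - M_0)/(6h_0) = 7/8, b_0 = Δ_0 - h_0(2M_0 + M_1)/6 = -2.

0.8750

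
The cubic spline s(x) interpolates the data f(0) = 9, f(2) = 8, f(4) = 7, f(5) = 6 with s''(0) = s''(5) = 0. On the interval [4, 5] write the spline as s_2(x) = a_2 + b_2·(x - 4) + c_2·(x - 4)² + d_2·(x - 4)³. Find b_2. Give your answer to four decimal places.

-0.8182

Put σ_i = s'' at the i-th knot. Here h = (2, 2, 1) and Δ = (-1/2, -1/2, -1), so the interior equations h_(i-1)·σ_(i-1) + 2(h_(i-1)+h_i)·σ_i + h_i·σ_(i+1) = 6(Δ_i − Δ_(i-1)) read
  2·σ_0 + 8·σ_1 + 2·σ_2 = 6(Δ_1 - Δ_0) = 0
  2·σ_1 + 6·σ_2 + 1·σ_3 = 6(Δ_2 - Δ_1) = -3
Natural end conditions: σ_0 = σ_3 = 0.
Hence σ_0 = 0, σ_1 = 3/22, σ_2 = -6/11, σ_3 = 0.
On [4, 5], with s_2(x) = a_2 + b_2·(x - 4) + c_2·(x - 4)² + d_2·(x - 4)³: c_2 = σ_2/2 = -3/11, d_2 = (σ_3 - σ_2)/(6h_2) = 1/11, b_2 = Δ_2 - h_2(2σ_2 + σ_3)/6 = -9/11.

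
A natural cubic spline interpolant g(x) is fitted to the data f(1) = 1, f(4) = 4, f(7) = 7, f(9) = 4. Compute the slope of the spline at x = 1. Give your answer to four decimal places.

0.7973

Let M_i = g''(x_i). Step sizes h_i = 3, 3, 2; slopes of the chords Δ_i = (y_(i+1) - y_i)/h_i = 1, 1, -3/2.
  3·M_0 + 12·M_1 + 3·M_2 = 6(Δ_1 - Δ_0) = 0
  3·M_1 + 10·M_2 + 2·M_3 = 6(Δ_2 - Δ_1) = -15
Natural end conditions: M_0 = M_3 = 0.
Forward elimination and back-substitution give M_0 = 0, M_1 = 15/37, M_2 = -60/37, M_3 = 0.
On [1, 4], g'(x) = b_0 + 2c_0·(x - 1) + 3d_0·(x - 1)² with b_0 = Δ_0 - h_0(2M_0 + M_1)/6 = 59/74, c_0 = M_0/2 = 0, d_0 = (M_1 - M_0)/(6h_0) = 5/222. So g'(1) = 59/74.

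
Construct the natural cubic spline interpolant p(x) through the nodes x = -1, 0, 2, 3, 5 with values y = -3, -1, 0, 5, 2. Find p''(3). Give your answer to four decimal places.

Let M_i = p''(x_i). Step sizes h_i = 1, 2, 1, 2; slopes of the chords Δ_i = (y_(i+1) - y_i)/h_i = 2, 1/2, 5, -3/2.
  1·M_0 + 6·M_1 + 2·M_2 = 6(Δ_1 - Δ_0) = -9
  2·M_1 + 6·M_2 + 1·M_3 = 6(Δ_2 - Δ_1) = 27
  1·M_2 + 6·M_3 + 2·M_4 = 6(Δ_3 - Δ_2) = -39
Natural end conditions: M_0 = M_4 = 0.
Solving the tridiagonal system: M_0 = 0, M_1 = -239/62, M_2 = 219/31, M_3 = -238/31, M_4 = 0.

-7.6774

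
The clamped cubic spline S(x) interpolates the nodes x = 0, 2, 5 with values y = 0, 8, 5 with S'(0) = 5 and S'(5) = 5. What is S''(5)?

Write m_i for S''(x_i). With h_i = 2, 3 and divided differences Δ_i = 4, -1, the continuity of S' gives the tridiagonal system
  2·m_0 + 10·m_1 + 3·m_2 = 6(Δ_1 - Δ_0) = -30
Clamped end conditions give two more equations: 2h_0·m_0 + h_0·m_1 = 6(Δ_0 - S'(0)) = -6 and h_1·m_1 + 2h_1·m_2 = 6(S'(5) - Δ_1) = 36.
Hence m_0 = 3/2, m_1 = -6, m_2 = 9.

9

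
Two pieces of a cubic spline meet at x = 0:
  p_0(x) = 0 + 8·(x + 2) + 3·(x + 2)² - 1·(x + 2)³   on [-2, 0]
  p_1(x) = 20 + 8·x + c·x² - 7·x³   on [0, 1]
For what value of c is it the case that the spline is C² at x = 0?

-3

p_0''(x) = 6 - 6·(x + 2), so p_0''(0) = -6. On the right, p_1''(0) = 2c, so c = -3.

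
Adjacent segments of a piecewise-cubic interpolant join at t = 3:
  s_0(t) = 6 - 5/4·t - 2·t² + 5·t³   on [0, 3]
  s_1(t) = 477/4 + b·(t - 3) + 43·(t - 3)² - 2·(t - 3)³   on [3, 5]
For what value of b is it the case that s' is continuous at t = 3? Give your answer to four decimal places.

s_0'(t) = -5/4 - 4·t + 15·t², so s_0'(3) = 487/4. On the right, s_1'(3) = b, so b = 487/4.

121.7500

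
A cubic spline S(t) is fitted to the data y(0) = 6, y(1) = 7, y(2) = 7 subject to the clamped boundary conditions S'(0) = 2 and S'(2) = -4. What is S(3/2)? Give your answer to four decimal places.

7.6563

Write m_i for S''(x_i). With h_i = 1, 1 and divided differences Δ_i = 1, 0, the continuity of S' gives the tridiagonal system
  1·m_0 + 4·m_1 + 1·m_2 = 6(Δ_1 - Δ_0) = -6
Clamped end conditions give two more equations: 2h_0·m_0 + h_0·m_1 = 6(Δ_0 - S'(0)) = -6 and h_1·m_1 + 2h_1·m_2 = 6(S'(2) - Δ_1) = -24.
Solving the tridiagonal system: m_0 = -9/2, m_1 = 3, m_2 = -27/2.
On [1, 2], S(t) = 7 + 5/4·(t - 1) + 3/2·(t - 1)² - 11/4·(t - 1)³.
With (t - 1) = 1/2: S(3/2) = 245/32.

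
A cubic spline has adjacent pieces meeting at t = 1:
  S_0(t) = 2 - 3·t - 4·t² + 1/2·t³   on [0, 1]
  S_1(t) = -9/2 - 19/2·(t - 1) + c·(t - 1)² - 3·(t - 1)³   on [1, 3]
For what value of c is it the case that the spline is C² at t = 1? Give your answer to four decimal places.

-2.5000

S_0''(t) = -8 + 3·t, so S_0''(1) = -5. On the right, S_1''(1) = 2c, so c = -5/2.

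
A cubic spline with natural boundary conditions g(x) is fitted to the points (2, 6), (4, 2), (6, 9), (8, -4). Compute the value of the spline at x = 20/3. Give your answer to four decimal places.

Put σ_i = g'' at the i-th knot. Here h = (2, 2, 2) and Δ = (-2, 7/2, -13/2), so the interior equations h_(i-1)·σ_(i-1) + 2(h_(i-1)+h_i)·σ_i + h_i·σ_(i+1) = 6(Δ_i − Δ_(i-1)) read
  2·σ_0 + 8·σ_1 + 2·σ_2 = 6(Δ_1 - Δ_0) = 33
  2·σ_1 + 8·σ_2 + 2·σ_3 = 6(Δ_2 - Δ_1) = -60
Natural end conditions: σ_0 = σ_3 = 0.
Forward elimination and back-substitution give σ_0 = 0, σ_1 = 32/5, σ_2 = -91/10, σ_3 = 0.
On [6, 8], g(x) = 9 - 13/30·(x - 6) - 91/20·(x - 6)² + 91/120·(x - 6)³.
With (x - 6) = 2/3: g(20/3) = 560/81.

6.9136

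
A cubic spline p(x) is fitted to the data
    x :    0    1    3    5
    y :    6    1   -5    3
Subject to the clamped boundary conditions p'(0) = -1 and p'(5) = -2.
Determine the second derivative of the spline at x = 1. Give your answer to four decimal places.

Let σ_i = p''(x_i). Step sizes h_i = 1, 2, 2; slopes of the chords Δ_i = (y_(i+1) - y_i)/h_i = -5, -3, 4.
  1·σ_0 + 6·σ_1 + 2·σ_2 = 6(Δ_1 - Δ_0) = 12
  2·σ_1 + 8·σ_2 + 2·σ_3 = 6(Δ_2 - Δ_1) = 42
Clamped end conditions give two more equations: 2h_0·σ_0 + h_0·σ_1 = 6(Δ_0 - p'(0)) = -24 and h_2·σ_2 + 2h_2·σ_3 = 6(p'(5) - Δ_2) = -36.
Solving the tridiagonal system: σ_0 = -292/23, σ_1 = 32/23, σ_2 = 188/23, σ_3 = -301/23.

1.3913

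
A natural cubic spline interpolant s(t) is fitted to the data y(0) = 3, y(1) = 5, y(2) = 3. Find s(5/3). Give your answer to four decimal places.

3.9630

Put M_i = s'' at the i-th knot. Here h = (1, 1) and Δ = (2, -2), so the interior equations h_(i-1)·M_(i-1) + 2(h_(i-1)+h_i)·M_i + h_i·M_(i+1) = 6(Δ_i − Δ_(i-1)) read
  1·M_0 + 4·M_1 + 1·M_2 = 6(Δ_1 - Δ_0) = -24
Natural end conditions: M_0 = M_2 = 0.
Forward elimination and back-substitution give M_0 = 0, M_1 = -6, M_2 = 0.
On [1, 2], s(t) = 5 + 0·(t - 1) - 3·(t - 1)² + 1·(t - 1)³.
With (t - 1) = 2/3: s(5/3) = 107/27.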